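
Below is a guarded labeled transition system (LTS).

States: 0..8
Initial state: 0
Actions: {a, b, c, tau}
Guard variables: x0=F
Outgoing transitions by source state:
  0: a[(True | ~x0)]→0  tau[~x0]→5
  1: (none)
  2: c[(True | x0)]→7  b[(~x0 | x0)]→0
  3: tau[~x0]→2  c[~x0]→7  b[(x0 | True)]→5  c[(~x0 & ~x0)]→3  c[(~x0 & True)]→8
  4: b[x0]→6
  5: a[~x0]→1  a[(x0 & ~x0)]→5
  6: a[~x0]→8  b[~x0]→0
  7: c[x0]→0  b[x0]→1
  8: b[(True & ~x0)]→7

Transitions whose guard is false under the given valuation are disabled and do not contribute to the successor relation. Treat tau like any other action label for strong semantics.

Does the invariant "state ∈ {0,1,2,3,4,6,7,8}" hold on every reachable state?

Safe = {0,1,2,3,4,6,7,8}
Reach set: {0,1,5}
  0: safe
  1: safe
  5: outside
counterexample path to 5: tau

Answer: INVARIANT VIOLATED at state 5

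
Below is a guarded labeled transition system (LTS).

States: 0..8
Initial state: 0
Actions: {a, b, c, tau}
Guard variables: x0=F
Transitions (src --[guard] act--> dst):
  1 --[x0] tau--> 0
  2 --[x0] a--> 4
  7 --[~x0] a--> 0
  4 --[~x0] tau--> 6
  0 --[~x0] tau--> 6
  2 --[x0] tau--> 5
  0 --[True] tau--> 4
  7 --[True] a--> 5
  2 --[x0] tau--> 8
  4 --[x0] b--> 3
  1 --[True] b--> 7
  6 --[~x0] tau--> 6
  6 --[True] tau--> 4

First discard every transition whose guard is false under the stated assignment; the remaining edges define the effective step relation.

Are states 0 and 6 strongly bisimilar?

Answer: BISIMILAR

Working:
Compute ~ classes (split until stable):
  round 0: {{0,1,2,3,4,5,6,7,8}}
  round 1: {{0,4,6},{1},{2,3,5,8},{7}}
stable after 2 split(s): 4 block(s)
class of 0: {0,4,6}; class of 6: {0,4,6}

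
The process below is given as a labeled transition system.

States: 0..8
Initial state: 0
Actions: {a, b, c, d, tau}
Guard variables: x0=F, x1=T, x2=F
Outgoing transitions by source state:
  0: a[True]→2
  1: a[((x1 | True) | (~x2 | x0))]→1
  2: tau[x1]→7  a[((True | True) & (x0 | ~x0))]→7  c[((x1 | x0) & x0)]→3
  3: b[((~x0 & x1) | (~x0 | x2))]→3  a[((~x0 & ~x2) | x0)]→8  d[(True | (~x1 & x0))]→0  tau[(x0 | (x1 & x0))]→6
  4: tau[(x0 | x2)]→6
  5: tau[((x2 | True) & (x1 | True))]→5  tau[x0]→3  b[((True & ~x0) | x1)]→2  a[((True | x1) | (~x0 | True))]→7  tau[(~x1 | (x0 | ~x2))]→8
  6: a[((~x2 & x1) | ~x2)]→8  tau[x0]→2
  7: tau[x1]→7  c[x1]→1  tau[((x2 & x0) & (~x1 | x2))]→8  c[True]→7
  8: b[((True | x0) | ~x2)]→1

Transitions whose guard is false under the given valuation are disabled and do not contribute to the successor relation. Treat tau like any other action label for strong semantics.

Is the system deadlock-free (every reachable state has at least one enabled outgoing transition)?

Answer: DEADLOCK-FREE

Analysis:
Reach set: {0,1,2,7}
  0: a→2  [1 out]
  1: a→1  [1 out]
  2: a→7  tau→7  [2 out]
  7: c→1  c→7  tau→7  [3 out]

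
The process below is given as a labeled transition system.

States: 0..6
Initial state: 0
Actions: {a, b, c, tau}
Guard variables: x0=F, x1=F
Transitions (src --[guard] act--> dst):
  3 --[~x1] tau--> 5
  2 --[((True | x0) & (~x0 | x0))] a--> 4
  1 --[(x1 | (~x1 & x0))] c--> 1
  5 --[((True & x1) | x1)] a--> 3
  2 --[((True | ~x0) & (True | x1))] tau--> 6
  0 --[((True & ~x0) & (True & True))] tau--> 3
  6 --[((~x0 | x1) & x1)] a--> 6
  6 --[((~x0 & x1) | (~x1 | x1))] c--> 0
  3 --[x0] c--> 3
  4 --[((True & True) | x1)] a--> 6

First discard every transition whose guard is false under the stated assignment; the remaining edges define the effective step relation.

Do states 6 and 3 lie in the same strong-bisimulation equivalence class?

Compute ~ classes (split until stable):
  P[0] = {{0,1,2,3,4,5,6}}
  P[1] = {{0,3},{1,5},{2},{4},{6}}
  P[2] = {{0},{1,5},{2},{3},{4},{6}}
stable after 3 split(s): 6 block(s)
6∈{6}, 3∈{3}

Answer: NOT BISIMILAR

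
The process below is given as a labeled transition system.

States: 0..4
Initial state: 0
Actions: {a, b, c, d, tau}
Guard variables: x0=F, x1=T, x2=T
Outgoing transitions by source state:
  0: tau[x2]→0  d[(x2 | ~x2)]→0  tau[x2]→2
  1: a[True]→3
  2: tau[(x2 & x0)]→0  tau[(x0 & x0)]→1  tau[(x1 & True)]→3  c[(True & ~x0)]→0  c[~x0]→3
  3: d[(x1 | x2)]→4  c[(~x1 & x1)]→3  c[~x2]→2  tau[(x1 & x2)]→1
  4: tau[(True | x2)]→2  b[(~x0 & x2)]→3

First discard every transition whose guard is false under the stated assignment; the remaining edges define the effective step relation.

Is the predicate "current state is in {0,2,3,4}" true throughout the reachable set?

Answer: INVARIANT VIOLATED at state 1

Trace:
Allowed set {0,2,3,4}
R = {0,1,2,3,4}
  0: safe
  1: VIOLATES
  2: safe
  3: safe
  4: safe
reach 1 via tau·tau·tau — violates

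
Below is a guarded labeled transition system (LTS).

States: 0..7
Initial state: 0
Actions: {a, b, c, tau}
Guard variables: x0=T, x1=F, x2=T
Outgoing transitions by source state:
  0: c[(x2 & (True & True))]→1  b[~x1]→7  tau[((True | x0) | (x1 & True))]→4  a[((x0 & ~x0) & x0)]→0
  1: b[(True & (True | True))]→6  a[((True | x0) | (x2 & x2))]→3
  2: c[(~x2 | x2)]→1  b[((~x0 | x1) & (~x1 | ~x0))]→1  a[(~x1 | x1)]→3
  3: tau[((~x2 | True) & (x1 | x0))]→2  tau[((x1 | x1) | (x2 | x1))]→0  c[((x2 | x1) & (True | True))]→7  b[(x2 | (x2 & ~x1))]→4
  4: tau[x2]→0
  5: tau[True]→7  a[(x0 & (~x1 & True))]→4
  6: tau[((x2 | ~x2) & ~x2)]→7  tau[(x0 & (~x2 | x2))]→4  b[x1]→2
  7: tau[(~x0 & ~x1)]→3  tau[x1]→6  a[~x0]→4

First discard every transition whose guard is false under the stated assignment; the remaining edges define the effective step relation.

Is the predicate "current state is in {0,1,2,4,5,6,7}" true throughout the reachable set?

Answer: INVARIANT VIOLATED at state 3

Analysis:
Allowed set {0,1,2,4,5,6,7}
Reach set: {0,1,2,3,4,6,7}
  0: safe
  1: safe
  2: safe
  3: outside
  4: safe
  6: safe
  7: safe
witness against invariant: c·a → 3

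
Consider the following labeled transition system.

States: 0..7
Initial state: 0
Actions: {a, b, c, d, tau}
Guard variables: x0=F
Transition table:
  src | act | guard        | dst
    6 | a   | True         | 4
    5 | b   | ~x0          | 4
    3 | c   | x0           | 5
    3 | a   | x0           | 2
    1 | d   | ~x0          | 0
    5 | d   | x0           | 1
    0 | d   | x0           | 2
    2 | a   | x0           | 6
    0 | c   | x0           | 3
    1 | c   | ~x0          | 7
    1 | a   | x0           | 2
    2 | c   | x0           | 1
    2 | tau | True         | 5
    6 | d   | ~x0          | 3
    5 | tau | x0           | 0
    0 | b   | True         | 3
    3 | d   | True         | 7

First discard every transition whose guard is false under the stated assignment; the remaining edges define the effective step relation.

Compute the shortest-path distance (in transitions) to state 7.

BFS to 7:
  depth 0: {0}
  depth 1: {3}
  depth 2: {7}
first hit 7 at d=2 via b·d

Answer: 2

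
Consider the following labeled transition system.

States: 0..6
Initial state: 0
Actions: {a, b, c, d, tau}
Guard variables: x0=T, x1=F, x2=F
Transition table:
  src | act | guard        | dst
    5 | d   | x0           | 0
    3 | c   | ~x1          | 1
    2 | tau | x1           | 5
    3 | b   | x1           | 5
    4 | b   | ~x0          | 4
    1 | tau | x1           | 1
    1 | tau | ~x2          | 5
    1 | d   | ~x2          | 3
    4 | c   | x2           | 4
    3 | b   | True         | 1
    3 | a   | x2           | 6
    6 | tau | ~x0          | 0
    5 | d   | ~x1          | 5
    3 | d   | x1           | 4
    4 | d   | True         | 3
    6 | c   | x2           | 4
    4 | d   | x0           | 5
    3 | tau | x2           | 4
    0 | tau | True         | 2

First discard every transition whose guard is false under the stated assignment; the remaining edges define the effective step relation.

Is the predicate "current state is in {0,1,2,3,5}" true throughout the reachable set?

Safe = {0,1,2,3,5}
Reach set: {0,2}
  0: safe
  2: safe

Answer: INVARIANT HOLDS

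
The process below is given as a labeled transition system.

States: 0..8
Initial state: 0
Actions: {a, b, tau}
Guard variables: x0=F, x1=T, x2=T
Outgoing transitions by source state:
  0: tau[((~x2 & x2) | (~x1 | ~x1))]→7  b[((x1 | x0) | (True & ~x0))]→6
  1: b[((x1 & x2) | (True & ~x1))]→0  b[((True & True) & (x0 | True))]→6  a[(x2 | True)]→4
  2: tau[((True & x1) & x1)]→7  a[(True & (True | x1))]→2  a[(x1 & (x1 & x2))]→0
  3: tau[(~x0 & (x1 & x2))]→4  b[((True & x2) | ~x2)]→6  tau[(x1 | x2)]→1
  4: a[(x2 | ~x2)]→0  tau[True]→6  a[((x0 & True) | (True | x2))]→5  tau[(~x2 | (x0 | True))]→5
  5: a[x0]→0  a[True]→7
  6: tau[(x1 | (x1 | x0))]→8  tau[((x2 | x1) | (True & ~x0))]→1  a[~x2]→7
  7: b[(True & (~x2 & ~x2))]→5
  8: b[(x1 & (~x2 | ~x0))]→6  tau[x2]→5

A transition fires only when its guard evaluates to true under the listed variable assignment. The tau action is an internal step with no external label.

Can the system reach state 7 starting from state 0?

Answer: REACHABLE

Trace:
19 transition(s) survive guard evaluation.
L0 = {0}
L1 = {6}  total {0,6}
L2 = {1,8}  total {0,1,6,8}
L3 = {4,5}  total {0,1,4,5,6,8}
L4 = {7}  total {0,1,4,5,6,7,8}
Reachable = {0,1,4,5,6,7,8}
witness 7: b·tau·tau·a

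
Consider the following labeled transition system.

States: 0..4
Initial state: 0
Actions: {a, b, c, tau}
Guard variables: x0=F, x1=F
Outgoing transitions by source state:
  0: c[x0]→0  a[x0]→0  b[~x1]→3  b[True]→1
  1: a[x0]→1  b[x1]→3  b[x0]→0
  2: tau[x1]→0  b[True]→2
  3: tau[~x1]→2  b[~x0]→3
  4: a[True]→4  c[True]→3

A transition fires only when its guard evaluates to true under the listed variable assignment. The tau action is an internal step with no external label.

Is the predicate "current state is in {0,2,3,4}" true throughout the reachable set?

Answer: INVARIANT VIOLATED at state 1

Working:
Inv-set: {0,2,3,4}
Reach set: {0,1,2,3}
  0: safe
  1: VIOLATES
  2: safe
  3: safe
counterexample path to 1: b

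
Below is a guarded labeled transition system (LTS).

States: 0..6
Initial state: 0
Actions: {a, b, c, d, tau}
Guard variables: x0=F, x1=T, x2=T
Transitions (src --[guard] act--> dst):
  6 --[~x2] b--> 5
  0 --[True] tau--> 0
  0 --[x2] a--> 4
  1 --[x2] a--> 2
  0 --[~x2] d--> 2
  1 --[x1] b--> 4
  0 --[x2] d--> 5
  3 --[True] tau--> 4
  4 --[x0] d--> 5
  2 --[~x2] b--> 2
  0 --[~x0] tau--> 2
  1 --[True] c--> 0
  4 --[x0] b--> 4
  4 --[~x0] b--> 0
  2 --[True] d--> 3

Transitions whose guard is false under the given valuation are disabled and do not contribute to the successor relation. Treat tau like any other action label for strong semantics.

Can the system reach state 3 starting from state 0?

Answer: REACHABLE

Analysis:
Guard filter leaves 10 enabled edge(s).
L0 = {0}
L1 = {2,4,5}  total {0,2,4,5}
L2 = {3}  total {0,2,3,4,5}
Reachable = {0,2,3,4,5}
Path to 3: tau·d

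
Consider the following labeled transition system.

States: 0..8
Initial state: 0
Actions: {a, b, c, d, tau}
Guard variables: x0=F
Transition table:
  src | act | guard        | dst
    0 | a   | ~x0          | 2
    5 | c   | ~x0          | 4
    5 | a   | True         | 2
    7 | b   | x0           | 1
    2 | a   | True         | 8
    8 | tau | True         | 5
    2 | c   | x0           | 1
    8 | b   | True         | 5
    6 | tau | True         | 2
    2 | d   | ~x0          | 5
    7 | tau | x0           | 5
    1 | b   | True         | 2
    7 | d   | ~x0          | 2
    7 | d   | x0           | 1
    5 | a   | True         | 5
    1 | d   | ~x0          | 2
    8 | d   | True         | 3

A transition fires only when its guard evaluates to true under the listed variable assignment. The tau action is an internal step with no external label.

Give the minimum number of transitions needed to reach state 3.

Answer: 3

Analysis:
BFS to 3:
  Layer 0: {0}
  Layer 1: {2}
  Layer 2: {5,8}
  Layer 3: {3,4}
depth(3)=3, e.g. a·a·d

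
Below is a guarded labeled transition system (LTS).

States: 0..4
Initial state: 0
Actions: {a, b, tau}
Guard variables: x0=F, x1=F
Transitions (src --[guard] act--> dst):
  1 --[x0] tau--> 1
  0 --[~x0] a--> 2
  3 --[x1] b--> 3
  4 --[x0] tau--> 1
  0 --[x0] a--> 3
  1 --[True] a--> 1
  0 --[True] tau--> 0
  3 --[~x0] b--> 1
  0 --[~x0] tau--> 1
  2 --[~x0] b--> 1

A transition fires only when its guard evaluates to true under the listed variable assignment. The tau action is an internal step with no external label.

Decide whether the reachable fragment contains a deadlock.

Answer: DEADLOCK-FREE

Working:
Reachable = {0,1,2}
  0: a→2  tau→0  tau→1  [3 out]
  1: a→1  [1 out]
  2: b→1  [1 out]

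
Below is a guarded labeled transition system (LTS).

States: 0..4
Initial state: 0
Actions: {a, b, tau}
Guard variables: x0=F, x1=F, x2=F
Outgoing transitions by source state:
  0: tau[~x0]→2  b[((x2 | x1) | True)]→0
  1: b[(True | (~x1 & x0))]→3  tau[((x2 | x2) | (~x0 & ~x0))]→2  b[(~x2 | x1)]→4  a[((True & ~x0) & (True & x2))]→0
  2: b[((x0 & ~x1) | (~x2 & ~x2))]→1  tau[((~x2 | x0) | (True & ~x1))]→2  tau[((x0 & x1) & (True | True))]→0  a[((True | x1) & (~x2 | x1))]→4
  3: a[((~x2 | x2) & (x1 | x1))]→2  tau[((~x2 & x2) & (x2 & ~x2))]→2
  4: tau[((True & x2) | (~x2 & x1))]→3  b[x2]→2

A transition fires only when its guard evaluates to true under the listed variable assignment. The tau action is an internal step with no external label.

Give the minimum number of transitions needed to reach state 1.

Layered search for 1:
  L0 = {0}
  L1 = {2}
  L2 = {1,4}
1 enters at depth 2; path tau·b

Answer: 2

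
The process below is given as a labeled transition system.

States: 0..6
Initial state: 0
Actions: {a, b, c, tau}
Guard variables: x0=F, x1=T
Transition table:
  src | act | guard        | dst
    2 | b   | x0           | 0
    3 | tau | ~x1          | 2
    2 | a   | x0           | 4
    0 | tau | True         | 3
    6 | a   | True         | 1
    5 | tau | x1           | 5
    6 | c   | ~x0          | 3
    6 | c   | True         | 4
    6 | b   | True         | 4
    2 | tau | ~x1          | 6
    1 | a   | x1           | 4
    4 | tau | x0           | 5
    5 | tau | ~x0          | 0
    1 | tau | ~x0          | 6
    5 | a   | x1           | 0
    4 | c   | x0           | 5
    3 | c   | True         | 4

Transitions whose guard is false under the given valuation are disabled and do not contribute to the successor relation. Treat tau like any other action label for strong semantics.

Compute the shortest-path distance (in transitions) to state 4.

Breadth-first toward 4:
  Layer 0: {0}
  Layer 1: {3}
  Layer 2: {4}
first hit 4 at d=2 via tau·c

Answer: 2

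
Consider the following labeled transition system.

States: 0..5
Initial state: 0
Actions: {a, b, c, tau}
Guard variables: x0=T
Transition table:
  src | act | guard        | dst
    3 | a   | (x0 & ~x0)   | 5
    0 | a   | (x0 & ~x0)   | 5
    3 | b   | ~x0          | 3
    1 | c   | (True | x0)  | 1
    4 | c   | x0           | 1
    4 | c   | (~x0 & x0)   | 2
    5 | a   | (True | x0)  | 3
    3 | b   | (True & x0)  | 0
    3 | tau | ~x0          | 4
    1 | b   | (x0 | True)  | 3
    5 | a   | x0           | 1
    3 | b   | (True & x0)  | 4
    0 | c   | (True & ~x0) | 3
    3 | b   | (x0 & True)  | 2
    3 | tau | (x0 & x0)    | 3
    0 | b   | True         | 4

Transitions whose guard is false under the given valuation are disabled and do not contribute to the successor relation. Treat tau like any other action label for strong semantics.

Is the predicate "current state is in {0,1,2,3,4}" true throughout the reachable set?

Answer: INVARIANT HOLDS

Trace:
Safe = {0,1,2,3,4}
Reachable = {0,1,2,3,4}
  0: safe
  1: safe
  2: safe
  3: safe
  4: safe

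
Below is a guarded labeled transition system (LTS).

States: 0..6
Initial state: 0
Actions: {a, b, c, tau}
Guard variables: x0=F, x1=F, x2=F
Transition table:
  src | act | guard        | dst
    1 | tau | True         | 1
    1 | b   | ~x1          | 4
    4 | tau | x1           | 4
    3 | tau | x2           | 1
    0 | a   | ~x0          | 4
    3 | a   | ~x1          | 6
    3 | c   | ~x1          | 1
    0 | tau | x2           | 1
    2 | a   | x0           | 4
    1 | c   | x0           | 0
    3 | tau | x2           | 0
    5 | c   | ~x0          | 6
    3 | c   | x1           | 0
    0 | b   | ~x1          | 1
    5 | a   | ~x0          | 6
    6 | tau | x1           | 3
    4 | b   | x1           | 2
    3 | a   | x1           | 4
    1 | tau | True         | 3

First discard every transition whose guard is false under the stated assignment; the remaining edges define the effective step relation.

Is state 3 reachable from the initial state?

After dropping false guards: 9 live edges.
L0 = {0}
L1 = {1,4}  cumulative {0,1,4}
L2 = {3}  cumulative {0,1,3,4}
L3 = {6}  cumulative {0,1,3,4,6}
R = {0,1,3,4,6}
witness 3: b·tau

Answer: REACHABLE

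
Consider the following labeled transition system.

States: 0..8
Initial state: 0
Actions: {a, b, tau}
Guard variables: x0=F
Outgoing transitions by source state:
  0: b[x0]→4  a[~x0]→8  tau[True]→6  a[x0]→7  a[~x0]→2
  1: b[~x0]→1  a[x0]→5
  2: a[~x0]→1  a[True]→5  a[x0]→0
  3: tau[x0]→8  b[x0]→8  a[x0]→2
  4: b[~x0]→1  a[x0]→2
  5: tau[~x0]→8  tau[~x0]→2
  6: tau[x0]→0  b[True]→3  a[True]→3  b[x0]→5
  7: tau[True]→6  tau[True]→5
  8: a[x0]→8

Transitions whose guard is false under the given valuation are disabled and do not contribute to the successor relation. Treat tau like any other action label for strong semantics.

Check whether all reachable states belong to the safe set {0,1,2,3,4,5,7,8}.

Safe = {0,1,2,3,4,5,7,8}
Reach set: {0,1,2,3,5,6,8}
  0: ✓
  1: ✓
  2: ✓
  3: ✓
  5: ✓
  6: outside
  8: ✓
reach 6 via tau — violates

Answer: INVARIANT VIOLATED at state 6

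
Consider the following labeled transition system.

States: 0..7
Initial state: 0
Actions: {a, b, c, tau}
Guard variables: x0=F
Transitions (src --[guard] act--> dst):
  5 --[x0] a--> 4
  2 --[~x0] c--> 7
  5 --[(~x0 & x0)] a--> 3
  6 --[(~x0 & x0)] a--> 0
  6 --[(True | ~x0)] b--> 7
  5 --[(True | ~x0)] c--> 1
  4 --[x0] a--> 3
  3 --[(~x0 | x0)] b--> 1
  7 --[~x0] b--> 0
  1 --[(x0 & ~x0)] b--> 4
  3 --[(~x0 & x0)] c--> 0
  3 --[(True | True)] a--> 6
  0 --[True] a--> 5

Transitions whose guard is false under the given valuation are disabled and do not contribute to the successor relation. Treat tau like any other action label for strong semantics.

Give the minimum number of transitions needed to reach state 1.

Answer: 2

Analysis:
Layered search for 1:
  depth 0: {0}
  depth 1: {5}
  depth 2: {1}
first hit 1 at d=2 via a·c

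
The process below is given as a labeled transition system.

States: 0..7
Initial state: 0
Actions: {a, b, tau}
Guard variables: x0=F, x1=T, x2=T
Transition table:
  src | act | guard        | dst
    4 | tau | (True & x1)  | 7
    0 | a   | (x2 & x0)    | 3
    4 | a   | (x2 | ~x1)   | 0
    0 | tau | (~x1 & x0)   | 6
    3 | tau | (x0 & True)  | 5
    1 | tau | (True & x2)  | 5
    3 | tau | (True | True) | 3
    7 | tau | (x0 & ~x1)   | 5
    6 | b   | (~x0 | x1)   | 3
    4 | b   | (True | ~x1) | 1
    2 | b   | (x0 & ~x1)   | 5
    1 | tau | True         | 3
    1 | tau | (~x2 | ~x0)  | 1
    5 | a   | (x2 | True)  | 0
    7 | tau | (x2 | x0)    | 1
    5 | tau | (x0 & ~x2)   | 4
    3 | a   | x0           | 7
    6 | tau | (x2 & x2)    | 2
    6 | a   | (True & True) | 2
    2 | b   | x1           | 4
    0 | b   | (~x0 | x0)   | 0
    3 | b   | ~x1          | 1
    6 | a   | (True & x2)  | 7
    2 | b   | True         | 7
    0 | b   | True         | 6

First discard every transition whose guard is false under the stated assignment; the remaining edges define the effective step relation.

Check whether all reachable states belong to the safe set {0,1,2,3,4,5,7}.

Answer: INVARIANT VIOLATED at state 6

Working:
Allowed set {0,1,2,3,4,5,7}
Reachable = {0,1,2,3,4,5,6,7}
  0: ✓
  1: ✓
  2: ✓
  3: ✓
  4: ✓
  5: ✓
  6: ✗ unsafe
  7: ✓
witness against invariant: b → 6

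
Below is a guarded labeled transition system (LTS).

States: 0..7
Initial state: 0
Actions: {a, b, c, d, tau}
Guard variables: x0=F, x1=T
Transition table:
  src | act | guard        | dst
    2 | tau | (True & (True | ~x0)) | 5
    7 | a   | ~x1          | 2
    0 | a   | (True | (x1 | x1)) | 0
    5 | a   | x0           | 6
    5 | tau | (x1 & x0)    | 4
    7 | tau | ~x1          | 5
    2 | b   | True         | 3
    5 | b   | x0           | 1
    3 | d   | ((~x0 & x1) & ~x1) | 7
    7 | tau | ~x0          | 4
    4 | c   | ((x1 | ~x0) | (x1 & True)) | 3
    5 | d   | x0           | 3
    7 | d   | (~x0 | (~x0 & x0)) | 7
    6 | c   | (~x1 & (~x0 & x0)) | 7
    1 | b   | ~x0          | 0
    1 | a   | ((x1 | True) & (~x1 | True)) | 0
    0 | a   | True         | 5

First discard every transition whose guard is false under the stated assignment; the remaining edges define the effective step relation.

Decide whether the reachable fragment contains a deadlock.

Reachable = {0,5}
  0: a→0  a→5  [2 exit(s)]
  5: ∅  [STUCK]
witness 5: a

Answer: DEADLOCK at state 5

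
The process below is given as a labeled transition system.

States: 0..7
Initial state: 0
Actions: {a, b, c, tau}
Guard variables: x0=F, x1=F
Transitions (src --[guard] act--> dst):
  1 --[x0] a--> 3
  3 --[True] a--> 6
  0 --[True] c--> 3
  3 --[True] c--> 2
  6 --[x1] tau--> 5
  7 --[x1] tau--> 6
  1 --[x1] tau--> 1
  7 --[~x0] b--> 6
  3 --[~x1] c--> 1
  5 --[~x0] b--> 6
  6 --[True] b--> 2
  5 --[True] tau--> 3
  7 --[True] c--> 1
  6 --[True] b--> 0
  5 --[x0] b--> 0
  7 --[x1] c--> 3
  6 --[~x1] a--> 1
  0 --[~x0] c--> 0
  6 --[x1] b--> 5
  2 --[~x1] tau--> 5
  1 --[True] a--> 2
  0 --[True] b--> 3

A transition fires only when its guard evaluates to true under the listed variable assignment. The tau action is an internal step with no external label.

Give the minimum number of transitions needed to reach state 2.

Answer: 2

Analysis:
Layered search for 2:
  Layer 0: {0}
  Layer 1: {3}
  Layer 2: {1,2,6}
depth(2)=2, e.g. b·c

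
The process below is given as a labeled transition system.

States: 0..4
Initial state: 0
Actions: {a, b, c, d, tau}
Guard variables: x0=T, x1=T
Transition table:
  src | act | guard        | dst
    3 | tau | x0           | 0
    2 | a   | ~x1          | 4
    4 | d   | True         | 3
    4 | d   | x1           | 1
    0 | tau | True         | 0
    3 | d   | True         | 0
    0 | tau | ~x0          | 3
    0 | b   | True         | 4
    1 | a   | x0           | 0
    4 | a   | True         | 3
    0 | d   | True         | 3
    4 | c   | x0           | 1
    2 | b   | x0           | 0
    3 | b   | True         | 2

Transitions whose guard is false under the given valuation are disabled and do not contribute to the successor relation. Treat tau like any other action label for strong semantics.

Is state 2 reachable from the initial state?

After dropping false guards: 12 live edges.
depth 0: {0}
depth 1: {3,4}  total {0,3,4}
depth 2: {1,2}  total {0,1,2,3,4}
Reachable = {0,1,2,3,4}
witness 2: d·b

Answer: REACHABLE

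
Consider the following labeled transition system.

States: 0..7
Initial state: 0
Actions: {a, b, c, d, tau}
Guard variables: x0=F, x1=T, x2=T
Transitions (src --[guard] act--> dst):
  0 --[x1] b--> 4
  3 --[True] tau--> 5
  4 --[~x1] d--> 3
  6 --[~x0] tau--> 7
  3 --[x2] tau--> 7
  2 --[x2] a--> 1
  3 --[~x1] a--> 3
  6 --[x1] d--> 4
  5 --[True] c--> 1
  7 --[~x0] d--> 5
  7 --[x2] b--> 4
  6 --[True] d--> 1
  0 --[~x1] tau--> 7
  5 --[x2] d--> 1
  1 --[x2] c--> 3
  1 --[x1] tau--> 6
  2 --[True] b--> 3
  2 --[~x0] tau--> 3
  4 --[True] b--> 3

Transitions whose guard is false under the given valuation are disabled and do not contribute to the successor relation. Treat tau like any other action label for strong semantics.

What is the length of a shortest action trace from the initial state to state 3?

Answer: 2

Analysis:
Layered search for 3:
  L0 = {0}
  L1 = {4}
  L2 = {3}
depth(3)=2, e.g. b·b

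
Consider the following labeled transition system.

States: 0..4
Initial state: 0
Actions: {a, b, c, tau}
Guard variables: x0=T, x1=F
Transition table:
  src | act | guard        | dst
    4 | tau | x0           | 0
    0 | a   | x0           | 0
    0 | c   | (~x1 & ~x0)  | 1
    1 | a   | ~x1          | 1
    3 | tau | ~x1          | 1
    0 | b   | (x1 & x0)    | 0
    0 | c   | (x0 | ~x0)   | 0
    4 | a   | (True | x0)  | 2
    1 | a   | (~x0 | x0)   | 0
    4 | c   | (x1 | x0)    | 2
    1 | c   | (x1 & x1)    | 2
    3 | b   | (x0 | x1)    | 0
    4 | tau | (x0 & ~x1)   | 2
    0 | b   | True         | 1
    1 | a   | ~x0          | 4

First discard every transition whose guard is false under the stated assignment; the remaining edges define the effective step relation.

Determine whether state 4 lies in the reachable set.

Answer: UNREACHABLE

Analysis:
After dropping false guards: 11 live edges.
depth 0: {0}
depth 1: {1}  total {0,1}
Reachable = {0,1}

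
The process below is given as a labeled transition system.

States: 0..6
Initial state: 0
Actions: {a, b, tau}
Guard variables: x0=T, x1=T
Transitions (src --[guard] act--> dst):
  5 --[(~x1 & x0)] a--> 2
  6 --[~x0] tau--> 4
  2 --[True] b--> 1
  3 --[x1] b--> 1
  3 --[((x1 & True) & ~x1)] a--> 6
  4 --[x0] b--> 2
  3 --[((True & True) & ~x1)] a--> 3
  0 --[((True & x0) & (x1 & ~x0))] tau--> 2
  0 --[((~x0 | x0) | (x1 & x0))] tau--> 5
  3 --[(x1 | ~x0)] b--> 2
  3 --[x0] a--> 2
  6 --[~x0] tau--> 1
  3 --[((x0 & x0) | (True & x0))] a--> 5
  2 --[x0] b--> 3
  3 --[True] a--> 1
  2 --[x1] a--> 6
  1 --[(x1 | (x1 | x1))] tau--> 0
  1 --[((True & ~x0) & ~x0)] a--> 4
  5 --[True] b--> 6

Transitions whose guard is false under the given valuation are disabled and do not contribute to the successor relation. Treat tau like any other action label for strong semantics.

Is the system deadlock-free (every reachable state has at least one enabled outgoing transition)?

Answer: DEADLOCK at state 6

Working:
R = {0,5,6}
  0: tau→5  [deg 1]
  5: b→6  [deg 1]
  6: ∅  [STUCK]
trace reaching 6: tau·b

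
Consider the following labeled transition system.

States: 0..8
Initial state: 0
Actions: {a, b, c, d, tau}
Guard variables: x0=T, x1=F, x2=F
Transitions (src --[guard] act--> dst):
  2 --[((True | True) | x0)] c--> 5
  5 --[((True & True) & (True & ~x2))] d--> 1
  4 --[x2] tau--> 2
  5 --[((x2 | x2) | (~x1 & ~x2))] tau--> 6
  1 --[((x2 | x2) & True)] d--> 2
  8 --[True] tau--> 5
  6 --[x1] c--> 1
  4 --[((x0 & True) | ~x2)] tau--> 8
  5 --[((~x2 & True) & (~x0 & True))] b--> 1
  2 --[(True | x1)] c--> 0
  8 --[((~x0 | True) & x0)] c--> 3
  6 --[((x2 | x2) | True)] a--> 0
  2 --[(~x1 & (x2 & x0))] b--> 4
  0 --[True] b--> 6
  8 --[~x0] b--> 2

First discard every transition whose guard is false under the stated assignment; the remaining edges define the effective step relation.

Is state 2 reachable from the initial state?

Guard filter leaves 9 enabled edge(s).
L0 = {0}
L1 = {6}  cumulative {0,6}
Reachable = {0,6}

Answer: UNREACHABLE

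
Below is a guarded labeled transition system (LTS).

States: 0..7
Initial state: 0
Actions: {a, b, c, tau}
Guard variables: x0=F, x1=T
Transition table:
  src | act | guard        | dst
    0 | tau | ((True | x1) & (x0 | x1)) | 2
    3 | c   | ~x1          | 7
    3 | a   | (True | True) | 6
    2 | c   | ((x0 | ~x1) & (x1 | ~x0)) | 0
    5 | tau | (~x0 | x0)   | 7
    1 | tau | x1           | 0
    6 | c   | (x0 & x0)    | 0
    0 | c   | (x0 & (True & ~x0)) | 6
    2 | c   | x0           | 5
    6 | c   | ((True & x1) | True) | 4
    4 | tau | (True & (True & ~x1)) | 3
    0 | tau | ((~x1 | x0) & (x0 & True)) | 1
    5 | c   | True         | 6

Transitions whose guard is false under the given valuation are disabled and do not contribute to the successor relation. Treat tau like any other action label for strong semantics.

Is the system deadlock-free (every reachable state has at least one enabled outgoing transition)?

Answer: DEADLOCK at state 2

Trace:
R = {0,2}
  0: tau→2  [1 exit(s)]
  2: ∅  [STUCK]
Path to 2: tau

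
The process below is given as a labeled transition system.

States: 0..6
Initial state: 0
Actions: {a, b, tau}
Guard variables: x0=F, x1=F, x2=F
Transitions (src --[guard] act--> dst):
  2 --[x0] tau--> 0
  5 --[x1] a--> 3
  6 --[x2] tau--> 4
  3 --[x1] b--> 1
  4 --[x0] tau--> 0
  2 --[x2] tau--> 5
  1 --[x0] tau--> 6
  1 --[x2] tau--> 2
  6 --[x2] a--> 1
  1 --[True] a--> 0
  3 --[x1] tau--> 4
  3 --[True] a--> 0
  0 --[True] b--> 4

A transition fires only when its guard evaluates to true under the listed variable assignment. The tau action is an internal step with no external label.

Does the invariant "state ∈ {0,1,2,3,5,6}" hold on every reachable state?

Allowed set {0,1,2,3,5,6}
Reachable = {0,4}
  0: ok
  4: ✗ unsafe
reach 4 via b — violates

Answer: INVARIANT VIOLATED at state 4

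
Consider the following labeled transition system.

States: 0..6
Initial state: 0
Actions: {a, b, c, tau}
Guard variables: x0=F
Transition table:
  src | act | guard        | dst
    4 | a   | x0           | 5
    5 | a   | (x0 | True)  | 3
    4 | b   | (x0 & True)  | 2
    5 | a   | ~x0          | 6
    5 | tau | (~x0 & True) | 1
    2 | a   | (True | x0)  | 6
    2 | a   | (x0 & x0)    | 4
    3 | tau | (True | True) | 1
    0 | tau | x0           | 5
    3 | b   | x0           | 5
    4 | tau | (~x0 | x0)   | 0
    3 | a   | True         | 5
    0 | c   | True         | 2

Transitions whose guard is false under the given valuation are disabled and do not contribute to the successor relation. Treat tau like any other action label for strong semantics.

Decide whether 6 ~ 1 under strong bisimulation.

Refine partition for ~:
  P[0] = {{0,1,2,3,4,5,6}}
  P[1] = {{0},{1,6},{2},{3,5},{4}}
  P[2] = {{0},{1,6},{2},{3},{4},{5}}
stable after 3 split(s): 6 block(s)
6∈{1,6}, 1∈{1,6}

Answer: BISIMILAR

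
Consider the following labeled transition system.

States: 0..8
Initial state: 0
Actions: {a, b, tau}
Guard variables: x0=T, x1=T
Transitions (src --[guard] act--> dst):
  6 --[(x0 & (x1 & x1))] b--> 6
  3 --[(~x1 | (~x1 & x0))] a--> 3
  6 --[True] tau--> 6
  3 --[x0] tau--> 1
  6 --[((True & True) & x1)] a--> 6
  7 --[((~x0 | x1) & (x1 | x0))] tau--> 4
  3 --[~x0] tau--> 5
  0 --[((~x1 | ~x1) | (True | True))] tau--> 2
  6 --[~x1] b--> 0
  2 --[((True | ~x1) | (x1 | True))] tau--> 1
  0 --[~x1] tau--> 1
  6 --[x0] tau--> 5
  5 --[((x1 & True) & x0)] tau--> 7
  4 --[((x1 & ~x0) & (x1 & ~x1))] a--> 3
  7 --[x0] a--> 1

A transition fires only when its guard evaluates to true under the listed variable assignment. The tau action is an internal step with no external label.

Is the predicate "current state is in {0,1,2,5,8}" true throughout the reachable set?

Safe = {0,1,2,5,8}
Reach set: {0,1,2}
  0: safe
  1: safe
  2: safe

Answer: INVARIANT HOLDS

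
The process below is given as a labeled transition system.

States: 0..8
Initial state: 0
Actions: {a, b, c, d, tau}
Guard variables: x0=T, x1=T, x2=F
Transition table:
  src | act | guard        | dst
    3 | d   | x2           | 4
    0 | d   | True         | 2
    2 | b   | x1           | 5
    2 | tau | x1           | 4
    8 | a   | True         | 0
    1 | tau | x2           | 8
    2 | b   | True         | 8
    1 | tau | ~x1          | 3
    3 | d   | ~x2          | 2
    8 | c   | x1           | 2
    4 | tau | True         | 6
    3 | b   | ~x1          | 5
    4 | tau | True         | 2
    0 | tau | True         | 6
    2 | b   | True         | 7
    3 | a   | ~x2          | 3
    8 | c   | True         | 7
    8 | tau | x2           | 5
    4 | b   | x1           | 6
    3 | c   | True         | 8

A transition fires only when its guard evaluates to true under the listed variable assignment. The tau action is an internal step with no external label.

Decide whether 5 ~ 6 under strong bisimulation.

Refine partition for ~:
  P[0] = {{0,1,2,3,4,5,6,7,8}}
  P[1] = {{0},{1,5,6,7},{2,4},{3},{8}}
  P[2] = {{0},{1,5,6,7},{2},{3},{4},{8}}
stable after 3 split(s): 6 block(s)
5∈{1,5,6,7}, 6∈{1,5,6,7}

Answer: BISIMILAR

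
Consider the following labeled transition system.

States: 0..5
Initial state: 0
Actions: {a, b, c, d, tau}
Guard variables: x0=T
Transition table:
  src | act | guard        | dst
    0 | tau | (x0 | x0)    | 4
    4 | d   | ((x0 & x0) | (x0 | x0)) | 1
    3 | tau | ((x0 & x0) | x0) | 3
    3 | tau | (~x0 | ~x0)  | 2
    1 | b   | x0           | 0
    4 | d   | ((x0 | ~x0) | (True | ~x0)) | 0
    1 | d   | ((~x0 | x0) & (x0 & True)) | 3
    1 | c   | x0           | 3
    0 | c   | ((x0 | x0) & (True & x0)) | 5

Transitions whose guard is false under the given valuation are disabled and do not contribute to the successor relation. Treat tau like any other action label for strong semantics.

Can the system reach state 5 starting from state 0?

8 transition(s) survive guard evaluation.
L0 = {0}
L1 = {4,5}  total {0,4,5}
L2 = {1}  total {0,1,4,5}
L3 = {3}  total {0,1,3,4,5}
R = {0,1,3,4,5}
Path to 5: c

Answer: REACHABLE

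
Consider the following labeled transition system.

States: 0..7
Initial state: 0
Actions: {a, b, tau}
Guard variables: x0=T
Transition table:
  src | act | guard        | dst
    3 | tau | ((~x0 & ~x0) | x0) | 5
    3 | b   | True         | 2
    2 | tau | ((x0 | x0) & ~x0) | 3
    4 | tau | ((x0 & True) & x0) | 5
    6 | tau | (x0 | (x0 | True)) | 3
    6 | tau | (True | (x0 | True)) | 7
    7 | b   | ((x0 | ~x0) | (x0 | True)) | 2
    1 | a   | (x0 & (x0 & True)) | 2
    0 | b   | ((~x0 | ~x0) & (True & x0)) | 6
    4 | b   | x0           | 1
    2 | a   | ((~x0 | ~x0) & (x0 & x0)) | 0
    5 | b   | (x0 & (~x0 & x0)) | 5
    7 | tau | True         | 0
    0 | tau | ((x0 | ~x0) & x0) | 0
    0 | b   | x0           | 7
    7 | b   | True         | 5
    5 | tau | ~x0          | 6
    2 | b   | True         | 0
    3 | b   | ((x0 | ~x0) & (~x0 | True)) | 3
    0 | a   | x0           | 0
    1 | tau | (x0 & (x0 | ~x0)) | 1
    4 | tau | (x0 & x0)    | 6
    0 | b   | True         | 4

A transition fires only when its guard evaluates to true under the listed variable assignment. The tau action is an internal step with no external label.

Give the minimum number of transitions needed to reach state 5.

BFS to 5:
  depth 0: {0}
  depth 1: {4,7}
  depth 2: {1,2,5,6}
first hit 5 at d=2 via b·tau

Answer: 2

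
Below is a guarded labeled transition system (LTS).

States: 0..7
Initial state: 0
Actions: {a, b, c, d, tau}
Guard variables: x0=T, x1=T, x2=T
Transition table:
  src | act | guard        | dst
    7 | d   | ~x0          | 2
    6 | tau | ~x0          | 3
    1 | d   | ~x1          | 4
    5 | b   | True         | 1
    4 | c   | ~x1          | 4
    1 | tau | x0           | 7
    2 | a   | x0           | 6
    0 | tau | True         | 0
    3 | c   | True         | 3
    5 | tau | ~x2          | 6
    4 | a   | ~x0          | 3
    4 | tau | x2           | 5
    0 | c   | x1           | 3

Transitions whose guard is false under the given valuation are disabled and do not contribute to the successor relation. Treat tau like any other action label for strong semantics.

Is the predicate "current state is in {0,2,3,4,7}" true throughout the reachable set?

Answer: INVARIANT HOLDS

Analysis:
Inv-set: {0,2,3,4,7}
R = {0,3}
  0: safe
  3: safe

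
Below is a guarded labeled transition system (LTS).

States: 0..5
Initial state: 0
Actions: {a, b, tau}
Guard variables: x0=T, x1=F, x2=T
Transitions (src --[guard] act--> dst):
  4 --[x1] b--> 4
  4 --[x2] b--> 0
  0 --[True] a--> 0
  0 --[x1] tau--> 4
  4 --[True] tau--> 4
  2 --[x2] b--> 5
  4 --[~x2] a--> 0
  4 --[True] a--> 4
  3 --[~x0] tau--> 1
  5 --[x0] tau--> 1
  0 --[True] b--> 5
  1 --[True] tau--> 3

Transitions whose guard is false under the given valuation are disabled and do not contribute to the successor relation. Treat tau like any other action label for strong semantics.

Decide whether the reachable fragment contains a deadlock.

Reach set: {0,1,3,5}
  0: a→0  b→5  [2 exit(s)]
  1: tau→3  [1 exit(s)]
  3: ∅  [no exit]
  5: tau→1  [1 exit(s)]
trace reaching 3: b·tau·tau

Answer: DEADLOCK at state 3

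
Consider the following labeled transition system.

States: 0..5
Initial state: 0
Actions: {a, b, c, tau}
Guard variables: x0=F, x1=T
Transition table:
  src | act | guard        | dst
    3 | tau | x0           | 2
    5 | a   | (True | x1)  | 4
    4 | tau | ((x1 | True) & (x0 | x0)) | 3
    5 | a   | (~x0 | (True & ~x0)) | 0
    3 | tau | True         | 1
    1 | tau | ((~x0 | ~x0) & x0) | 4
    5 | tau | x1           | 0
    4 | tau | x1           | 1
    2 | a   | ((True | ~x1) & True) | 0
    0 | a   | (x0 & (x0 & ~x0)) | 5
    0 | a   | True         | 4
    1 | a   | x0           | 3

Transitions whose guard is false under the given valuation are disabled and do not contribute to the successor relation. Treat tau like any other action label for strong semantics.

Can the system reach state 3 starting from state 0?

7 transition(s) survive guard evaluation.
depth 0: {0}
depth 1: {4}  now seen {0,4}
depth 2: {1}  now seen {0,1,4}
Reachable = {0,1,4}

Answer: UNREACHABLE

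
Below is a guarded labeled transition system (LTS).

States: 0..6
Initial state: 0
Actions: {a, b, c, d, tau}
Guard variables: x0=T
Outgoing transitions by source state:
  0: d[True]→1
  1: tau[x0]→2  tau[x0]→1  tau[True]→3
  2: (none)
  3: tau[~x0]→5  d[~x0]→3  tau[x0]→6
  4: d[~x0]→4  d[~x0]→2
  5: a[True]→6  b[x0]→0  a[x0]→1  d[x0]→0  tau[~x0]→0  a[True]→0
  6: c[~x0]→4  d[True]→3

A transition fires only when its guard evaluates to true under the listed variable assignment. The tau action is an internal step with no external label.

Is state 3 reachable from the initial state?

11 transition(s) survive guard evaluation.
Layer 0: {0}
Layer 1: {1}  cumulative {0,1}
Layer 2: {2,3}  cumulative {0,1,2,3}
Layer 3: {6}  cumulative {0,1,2,3,6}
Reachable = {0,1,2,3,6}
witness 3: d·tau

Answer: REACHABLE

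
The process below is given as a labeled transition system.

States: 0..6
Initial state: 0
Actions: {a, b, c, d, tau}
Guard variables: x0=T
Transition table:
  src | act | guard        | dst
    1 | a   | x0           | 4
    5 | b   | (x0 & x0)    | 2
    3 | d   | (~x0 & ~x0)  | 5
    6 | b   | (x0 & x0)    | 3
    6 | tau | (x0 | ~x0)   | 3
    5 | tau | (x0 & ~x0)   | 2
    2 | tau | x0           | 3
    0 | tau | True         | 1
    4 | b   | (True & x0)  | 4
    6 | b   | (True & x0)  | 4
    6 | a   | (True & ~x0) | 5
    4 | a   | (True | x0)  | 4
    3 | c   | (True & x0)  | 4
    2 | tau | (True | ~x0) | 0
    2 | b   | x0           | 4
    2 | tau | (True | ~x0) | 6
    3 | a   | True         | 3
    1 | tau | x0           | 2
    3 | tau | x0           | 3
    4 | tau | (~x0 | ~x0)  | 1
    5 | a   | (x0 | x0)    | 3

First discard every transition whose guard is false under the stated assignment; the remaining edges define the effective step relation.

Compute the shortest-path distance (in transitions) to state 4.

Answer: 2

Analysis:
Breadth-first toward 4:
  L0 = {0}
  L1 = {1}
  L2 = {2,4}
first hit 4 at d=2 via tau·a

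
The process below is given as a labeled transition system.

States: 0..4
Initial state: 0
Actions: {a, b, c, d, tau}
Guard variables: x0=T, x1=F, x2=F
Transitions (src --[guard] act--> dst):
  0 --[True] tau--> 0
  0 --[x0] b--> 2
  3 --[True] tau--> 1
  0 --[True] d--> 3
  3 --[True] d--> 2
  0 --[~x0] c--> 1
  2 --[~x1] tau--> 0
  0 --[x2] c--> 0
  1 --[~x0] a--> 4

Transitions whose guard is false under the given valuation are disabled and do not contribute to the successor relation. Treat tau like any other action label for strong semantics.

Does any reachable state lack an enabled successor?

Answer: DEADLOCK at state 1

Working:
Reachable = {0,1,2,3}
  0: b→2  d→3  tau→0  [3 out]
  1: ∅  [STUCK]
  2: tau→0  [1 out]
  3: d→2  tau→1  [2 out]
Path to 1: d·tau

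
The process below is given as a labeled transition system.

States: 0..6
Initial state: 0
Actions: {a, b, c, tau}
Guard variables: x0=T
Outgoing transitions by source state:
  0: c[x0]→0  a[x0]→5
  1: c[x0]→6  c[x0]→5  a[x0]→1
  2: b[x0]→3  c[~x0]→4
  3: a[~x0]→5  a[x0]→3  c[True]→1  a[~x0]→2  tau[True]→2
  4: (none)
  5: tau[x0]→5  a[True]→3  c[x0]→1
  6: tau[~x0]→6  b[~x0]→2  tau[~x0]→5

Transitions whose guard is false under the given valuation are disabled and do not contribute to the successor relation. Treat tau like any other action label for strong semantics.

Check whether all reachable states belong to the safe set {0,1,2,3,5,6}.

Answer: INVARIANT HOLDS

Working:
Inv-set: {0,1,2,3,5,6}
Reachable = {0,1,2,3,5,6}
  0: ✓
  1: ✓
  2: ✓
  3: ✓
  5: ✓
  6: ✓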